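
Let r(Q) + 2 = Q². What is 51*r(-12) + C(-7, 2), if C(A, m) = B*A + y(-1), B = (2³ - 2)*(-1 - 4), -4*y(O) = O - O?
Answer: 7452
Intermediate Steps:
y(O) = 0 (y(O) = -(O - O)/4 = -¼*0 = 0)
B = -30 (B = (8 - 2)*(-5) = 6*(-5) = -30)
r(Q) = -2 + Q²
C(A, m) = -30*A (C(A, m) = -30*A + 0 = -30*A)
51*r(-12) + C(-7, 2) = 51*(-2 + (-12)²) - 30*(-7) = 51*(-2 + 144) + 210 = 51*142 + 210 = 7242 + 210 = 7452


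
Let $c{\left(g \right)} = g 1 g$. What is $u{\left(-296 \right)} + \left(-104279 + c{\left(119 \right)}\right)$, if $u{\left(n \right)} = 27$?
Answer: $-90091$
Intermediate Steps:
$c{\left(g \right)} = g^{2}$ ($c{\left(g \right)} = g g = g^{2}$)
$u{\left(-296 \right)} + \left(-104279 + c{\left(119 \right)}\right) = 27 - \left(104279 - 119^{2}\right) = 27 + \left(-104279 + 14161\right) = 27 - 90118 = -90091$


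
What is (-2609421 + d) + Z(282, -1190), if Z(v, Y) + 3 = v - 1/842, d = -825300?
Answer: -2891800165/842 ≈ -3.4344e+6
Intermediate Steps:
Z(v, Y) = -2527/842 + v (Z(v, Y) = -3 + (v - 1/842) = -3 + (-1/842 + v) = -2527/842 + v)
(-2609421 + d) + Z(282, -1190) = (-2609421 - 825300) + (-2527/842 + 282) = -3434721 + 234917/842 = -2891800165/842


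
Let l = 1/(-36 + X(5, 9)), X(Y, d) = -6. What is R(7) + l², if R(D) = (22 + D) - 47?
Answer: -31751/1764 ≈ -17.999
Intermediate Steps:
R(D) = -25 + D
l = -1/42 (l = 1/(-36 - 6) = 1/(-42) = -1/42 ≈ -0.023810)
R(7) + l² = (-25 + 7) + (-1/42)² = -18 + 1/1764 = -31751/1764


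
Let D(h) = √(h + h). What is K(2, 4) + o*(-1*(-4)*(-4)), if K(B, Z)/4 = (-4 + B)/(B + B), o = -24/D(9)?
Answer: -2 + 64*√2 ≈ 88.510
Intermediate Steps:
D(h) = √2*√h (D(h) = √(2*h) = √2*√h)
o = -4*√2 (o = -24*√2/6 = -4*√2 ≈ -5.6569)
K(B, Z) = 2*(-4 + B)/B (K(B, Z) = 4*((-4 + B)/(B + B)) = 4*((-4 + B)/((2*B))) = 4*((-4 + B)*(1/(2*B))) = 4*((-4 + B)/(2*B)) = 2*(-4 + B)/B)
K(2, 4) + o*(-1*(-4)*(-4)) = (2 - 8/2) + (-4*√2)*(-1*(-4)*(-4)) = (2 - 8*½) + (-4*√2)*(4*(-4)) = (2 - 4) - 4*√2*(-16) = -2 + 64*√2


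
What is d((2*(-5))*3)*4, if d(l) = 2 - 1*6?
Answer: -16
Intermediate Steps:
d(l) = -4 (d(l) = 2 - 6 = -4)
d((2*(-5))*3)*4 = -4*4 = -16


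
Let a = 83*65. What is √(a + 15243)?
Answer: √20638 ≈ 143.66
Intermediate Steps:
a = 5395
√(a + 15243) = √(5395 + 15243) = √20638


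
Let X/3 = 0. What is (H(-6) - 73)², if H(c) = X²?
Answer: 5329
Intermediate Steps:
X = 0 (X = 3*0 = 0)
H(c) = 0 (H(c) = 0² = 0)
(H(-6) - 73)² = (0 - 73)² = (-73)² = 5329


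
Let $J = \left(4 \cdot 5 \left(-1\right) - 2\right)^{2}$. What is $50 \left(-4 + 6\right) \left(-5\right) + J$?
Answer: $-16$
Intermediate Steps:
$J = 484$ ($J = \left(20 \left(-1\right) - 2\right)^{2} = \left(-20 - 2\right)^{2} = \left(-22\right)^{2} = 484$)
$50 \left(-4 + 6\right) \left(-5\right) + J = 50 \left(-4 + 6\right) \left(-5\right) + 484 = 50 \cdot 2 \left(-5\right) + 484 = 50 \left(-10\right) + 484 = -500 + 484 = -16$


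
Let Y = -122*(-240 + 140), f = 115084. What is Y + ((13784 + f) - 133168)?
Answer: 7900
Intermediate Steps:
Y = 12200 (Y = -122*(-100) = 12200)
Y + ((13784 + f) - 133168) = 12200 + ((13784 + 115084) - 133168) = 12200 + (128868 - 133168) = 12200 - 4300 = 7900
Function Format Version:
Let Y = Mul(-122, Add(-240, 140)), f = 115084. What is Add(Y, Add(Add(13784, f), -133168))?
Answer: 7900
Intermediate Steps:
Y = 12200 (Y = Mul(-122, -100) = 12200)
Add(Y, Add(Add(13784, f), -133168)) = Add(12200, Add(Add(13784, 115084), -133168)) = Add(12200, Add(128868, -133168)) = Add(12200, -4300) = 7900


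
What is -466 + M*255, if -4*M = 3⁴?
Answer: -22519/4 ≈ -5629.8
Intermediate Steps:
M = -81/4 (M = -¼*3⁴ = -¼*81 = -81/4 ≈ -20.250)
-466 + M*255 = -466 - 81/4*255 = -466 - 20655/4 = -22519/4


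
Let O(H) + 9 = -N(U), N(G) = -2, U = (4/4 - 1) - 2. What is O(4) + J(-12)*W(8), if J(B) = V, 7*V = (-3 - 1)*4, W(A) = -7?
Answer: 9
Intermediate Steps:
U = -2 (U = (4*(¼) - 1) - 2 = (1 - 1) - 2 = 0 - 2 = -2)
O(H) = -7 (O(H) = -9 - 1*(-2) = -9 + 2 = -7)
V = -16/7 (V = ((-3 - 1)*4)/7 = (-4*4)/7 = (⅐)*(-16) = -16/7 ≈ -2.2857)
J(B) = -16/7
O(4) + J(-12)*W(8) = -7 - 16/7*(-7) = -7 + 16 = 9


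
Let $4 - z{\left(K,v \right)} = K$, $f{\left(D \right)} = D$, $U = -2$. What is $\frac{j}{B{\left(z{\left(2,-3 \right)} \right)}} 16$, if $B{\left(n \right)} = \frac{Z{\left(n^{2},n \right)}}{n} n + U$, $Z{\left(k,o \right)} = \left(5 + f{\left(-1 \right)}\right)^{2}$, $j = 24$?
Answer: $\frac{192}{7} \approx 27.429$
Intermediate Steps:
$z{\left(K,v \right)} = 4 - K$
$Z{\left(k,o \right)} = 16$ ($Z{\left(k,o \right)} = \left(5 - 1\right)^{2} = 4^{2} = 16$)
$B{\left(n \right)} = 14$ ($B{\left(n \right)} = \frac{16}{n} n - 2 = 16 - 2 = 14$)
$\frac{j}{B{\left(z{\left(2,-3 \right)} \right)}} 16 = \frac{24}{14} \cdot 16 = 24 \cdot \frac{1}{14} \cdot 16 = \frac{12}{7} \cdot 16 = \frac{192}{7}$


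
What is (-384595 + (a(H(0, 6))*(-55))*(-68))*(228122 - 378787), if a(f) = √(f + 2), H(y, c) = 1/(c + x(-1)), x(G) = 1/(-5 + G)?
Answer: 57945005675 - 225394840*√665/7 ≈ 5.7115e+10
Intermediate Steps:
H(y, c) = 1/(-⅙ + c) (H(y, c) = 1/(c + 1/(-5 - 1)) = 1/(c + 1/(-6)) = 1/(c - ⅙) = 1/(-⅙ + c))
a(f) = √(2 + f)
(-384595 + (a(H(0, 6))*(-55))*(-68))*(228122 - 378787) = (-384595 + (√(2 + 6/(-1 + 6*6))*(-55))*(-68))*(228122 - 378787) = (-384595 + (√(2 + 6/(-1 + 36))*(-55))*(-68))*(-150665) = (-384595 + (√(2 + 6/35)*(-55))*(-68))*(-150665) = (-384595 + (√(76/35)*(-55))*(-68))*(-150665) = (-384595 + ((2*√665/35)*(-55))*(-68))*(-150665) = (-384595 - 22*√665/7*(-68))*(-150665) = (-384595 + 1496*√665/7)*(-150665) = 57945005675 - 225394840*√665/7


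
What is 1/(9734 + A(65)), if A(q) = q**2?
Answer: 1/13959 ≈ 7.1638e-5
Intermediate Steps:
1/(9734 + A(65)) = 1/(9734 + 65**2) = 1/(9734 + 4225) = 1/13959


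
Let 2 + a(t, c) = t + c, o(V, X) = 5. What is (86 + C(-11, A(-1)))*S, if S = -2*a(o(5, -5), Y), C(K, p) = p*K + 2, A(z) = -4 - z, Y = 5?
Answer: -1936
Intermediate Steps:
C(K, p) = 2 + K*p (C(K, p) = K*p + 2 = 2 + K*p)
a(t, c) = -2 + c + t (a(t, c) = -2 + (t + c) = -2 + (c + t) = -2 + c + t)
S = -16 (S = -2*(-2 + 5 + 5) = -2*8 = -16)
(86 + C(-11, A(-1)))*S = (86 + (2 - 11*(-4 - 1*(-1))))*(-16) = (86 + (2 - 11*(-4 + 1)))*(-16) = (86 + (2 - 11*(-3)))*(-16) = (86 + (2 + 33))*(-16) = (86 + 35)*(-16) = 121*(-16) = -1936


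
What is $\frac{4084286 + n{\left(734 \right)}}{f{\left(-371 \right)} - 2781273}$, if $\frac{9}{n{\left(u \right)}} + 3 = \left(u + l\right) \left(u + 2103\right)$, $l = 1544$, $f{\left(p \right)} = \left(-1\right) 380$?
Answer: $- \frac{26395445699347}{17976941554999} \approx -1.4683$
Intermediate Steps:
$f{\left(p \right)} = -380$
$n{\left(u \right)} = \frac{9}{-3 + \left(1544 + u\right) \left(2103 + u\right)}$ ($n{\left(u \right)} = \frac{9}{-3 + \left(u + 1544\right) \left(u + 2103\right)} = \frac{9}{-3 + \left(1544 + u\right) \left(2103 + u\right)}$)
$\frac{4084286 + n{\left(734 \right)}}{f{\left(-371 \right)} - 2781273} = \frac{4084286 + \frac{9}{3247029 + 734^{2} + 3647 \cdot 734}}{-380 - 2781273} = \frac{4084286 + \frac{9}{3247029 + 538756 + 2676898}}{-2781653} = \left(4084286 + \frac{9}{6462683}\right) \left(- \frac{1}{2781653}\right) = \frac{26395445699347}{6462683} \left(- \frac{1}{2781653}\right) = - \frac{26395445699347}{17976941554999}$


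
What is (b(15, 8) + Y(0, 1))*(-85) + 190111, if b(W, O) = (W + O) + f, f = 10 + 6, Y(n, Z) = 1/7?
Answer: 1307487/7 ≈ 1.8678e+5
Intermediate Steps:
Y(n, Z) = ⅐
f = 16
b(W, O) = 16 + O + W (b(W, O) = (W + O) + 16 = (O + W) + 16 = 16 + O + W)
(b(15, 8) + Y(0, 1))*(-85) + 190111 = ((16 + 8 + 15) + ⅐)*(-85) + 190111 = (39 + ⅐)*(-85) + 190111 = (274/7)*(-85) + 190111 = -23290/7 + 190111 = 1307487/7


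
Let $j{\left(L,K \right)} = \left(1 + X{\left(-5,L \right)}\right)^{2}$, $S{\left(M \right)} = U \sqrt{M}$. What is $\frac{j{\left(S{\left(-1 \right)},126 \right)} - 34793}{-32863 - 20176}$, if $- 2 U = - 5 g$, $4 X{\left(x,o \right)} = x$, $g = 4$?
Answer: $\frac{556687}{848624} \approx 0.65599$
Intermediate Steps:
$X{\left(x,o \right)} = \frac{x}{4}$
$U = 10$ ($U = - \frac{\left(-5\right) 4}{2} = \left(- \frac{1}{2}\right) \left(-20\right) = 10$)
$S{\left(M \right)} = 10 \sqrt{M}$
$j{\left(L,K \right)} = \frac{1}{16}$ ($j{\left(L,K \right)} = \left(1 + \frac{1}{4} \left(-5\right)\right)^{2} = \left(1 - \frac{5}{4}\right)^{2} = \left(- \frac{1}{4}\right)^{2} = \frac{1}{16}$)
$\frac{j{\left(S{\left(-1 \right)},126 \right)} - 34793}{-32863 - 20176} = \frac{\frac{1}{16} - 34793}{-32863 - 20176} = - \frac{556687}{16 \left(-53039\right)} = \left(- \frac{556687}{16}\right) \left(- \frac{1}{53039}\right) = \frac{556687}{848624}$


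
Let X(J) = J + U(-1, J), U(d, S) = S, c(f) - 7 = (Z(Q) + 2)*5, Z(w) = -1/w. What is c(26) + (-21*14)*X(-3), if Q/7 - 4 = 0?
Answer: 49863/28 ≈ 1780.8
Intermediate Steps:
Q = 28 (Q = 28 + 7*0 = 28 + 0 = 28)
c(f) = 471/28 (c(f) = 7 + (-1/28 + 2)*5 = 7 + (55/28)*5 = 7 + 275/28 = 471/28)
X(J) = 2*J (X(J) = J + J = 2*J)
c(26) + (-21*14)*X(-3) = 471/28 + (-21*14)*(2*(-3)) = 471/28 - 294*(-6) = 471/28 + 1764 = 49863/28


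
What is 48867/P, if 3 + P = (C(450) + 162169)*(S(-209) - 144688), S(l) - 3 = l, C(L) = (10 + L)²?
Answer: -2327/2578899309 ≈ -9.0232e-7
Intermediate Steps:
S(l) = 3 + l
P = -54156885489 (P = -3 + ((10 + 450)² + 162169)*((3 - 209) - 144688) = -3 + (460² + 162169)*(-206 - 144688) = -3 + (211600 + 162169)*(-144894) = -3 + 373769*(-144894) = -3 - 54156885486 = -54156885489)
48867/P = 48867/(-54156885489) = 48867*(-1/54156885489) = -2327/2578899309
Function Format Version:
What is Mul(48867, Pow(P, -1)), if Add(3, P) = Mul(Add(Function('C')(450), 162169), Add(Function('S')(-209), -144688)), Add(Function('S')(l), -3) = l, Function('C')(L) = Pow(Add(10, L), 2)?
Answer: Rational(-2327, 2578899309) ≈ -9.0232e-7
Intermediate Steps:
Function('S')(l) = Add(3, l)
P = -54156885489 (P = Add(-3, Mul(Add(Pow(Add(10, 450), 2), 162169), Add(Add(3, -209), -144688))) = Add(-3, Mul(Add(Pow(460, 2), 162169), Add(-206, -144688))) = Add(-3, Mul(Add(211600, 162169), -144894)) = Add(-3, Mul(373769, -144894)) = Add(-3, -54156885486) = -54156885489)
Mul(48867, Pow(P, -1)) = Mul(48867, Pow(-54156885489, -1)) = Mul(48867, Rational(-1, 54156885489)) = Rational(-2327, 2578899309)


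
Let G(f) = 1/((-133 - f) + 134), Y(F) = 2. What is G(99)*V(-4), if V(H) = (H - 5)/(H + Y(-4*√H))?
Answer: -9/196 ≈ -0.045918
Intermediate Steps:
G(f) = 1/(1 - f)
V(H) = (-5 + H)/(2 + H) (V(H) = (H - 5)/(H + 2) = (-5 + H)/(2 + H))
G(99)*V(-4) = (-1/(-1 + 99))*((-5 - 4)/(2 - 4)) = (-1/98)*(-9/(-2)) = (-1*1/98)*(-½*(-9)) = -1/98*9/2 = -9/196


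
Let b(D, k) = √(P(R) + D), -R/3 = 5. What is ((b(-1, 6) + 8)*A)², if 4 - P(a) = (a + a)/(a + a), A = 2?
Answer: 264 + 64*√2 ≈ 354.51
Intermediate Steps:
R = -15 (R = -3*5 = -15)
P(a) = 3 (P(a) = 4 - (a + a)/(a + a) = 4 - 2*a/(2*a) = 4 - 2*a*1/(2*a) = 4 - 1*1 = 4 - 1 = 3)
b(D, k) = √(3 + D)
((b(-1, 6) + 8)*A)² = ((√(3 - 1) + 8)*2)² = ((√2 + 8)*2)² = ((8 + √2)*2)² = (16 + 2*√2)²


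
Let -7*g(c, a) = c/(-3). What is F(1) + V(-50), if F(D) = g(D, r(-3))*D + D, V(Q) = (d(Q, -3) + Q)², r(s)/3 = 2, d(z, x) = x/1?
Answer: 59011/21 ≈ 2810.0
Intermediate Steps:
d(z, x) = x (d(z, x) = x*1 = x)
r(s) = 6 (r(s) = 3*2 = 6)
g(c, a) = c/21 (g(c, a) = -c/(7*(-3)) = -c*(-1)/(7*3) = -(-1)*c/21 = c/21)
V(Q) = (-3 + Q)²
F(D) = D + D²/21 (F(D) = (D/21)*D + D = D²/21 + D = D + D²/21)
F(1) + V(-50) = (1/21)*1*(21 + 1) + (-3 - 50)² = (1/21)*1*22 + (-53)² = 22/21 + 2809 = 59011/21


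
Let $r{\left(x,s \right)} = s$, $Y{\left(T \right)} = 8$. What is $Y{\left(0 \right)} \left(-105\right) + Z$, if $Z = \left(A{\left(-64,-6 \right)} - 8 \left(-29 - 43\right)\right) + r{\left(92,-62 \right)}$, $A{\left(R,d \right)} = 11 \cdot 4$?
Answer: $-282$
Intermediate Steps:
$A{\left(R,d \right)} = 44$
$Z = 558$ ($Z = \left(44 - 8 \left(-29 - 43\right)\right) - 62 = \left(44 - -576\right) - 62 = \left(44 + 576\right) - 62 = 620 - 62 = 558$)
$Y{\left(0 \right)} \left(-105\right) + Z = 8 \left(-105\right) + 558 = -840 + 558 = -282$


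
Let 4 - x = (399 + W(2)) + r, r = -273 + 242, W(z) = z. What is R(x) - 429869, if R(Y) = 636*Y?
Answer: -662645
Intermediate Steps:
r = -31
x = -366 (x = 4 - ((399 + 2) - 31) = 4 - (401 - 31) = 4 - 1*370 = 4 - 370 = -366)
R(x) - 429869 = 636*(-366) - 429869 = -232776 - 429869 = -662645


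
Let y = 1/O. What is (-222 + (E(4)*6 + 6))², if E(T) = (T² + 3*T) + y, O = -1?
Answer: 2916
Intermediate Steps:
y = -1 (y = 1/(-1) = -1)
E(T) = -1 + T² + 3*T (E(T) = (T² + 3*T) - 1 = -1 + T² + 3*T)
(-222 + (E(4)*6 + 6))² = (-222 + ((-1 + 4² + 3*4)*6 + 6))² = (-222 + ((-1 + 16 + 12)*6 + 6))² = (-222 + (27*6 + 6))² = (-222 + (162 + 6))² = (-222 + 168)² = (-54)² = 2916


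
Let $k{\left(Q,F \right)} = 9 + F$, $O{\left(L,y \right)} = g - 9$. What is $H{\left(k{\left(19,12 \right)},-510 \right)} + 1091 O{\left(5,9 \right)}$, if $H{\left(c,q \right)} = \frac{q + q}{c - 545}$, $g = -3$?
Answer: $- \frac{1714797}{131} \approx -13090.0$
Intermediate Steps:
$O{\left(L,y \right)} = -12$ ($O{\left(L,y \right)} = -3 - 9 = -12$)
$H{\left(c,q \right)} = \frac{2 q}{-545 + c}$
$H{\left(k{\left(19,12 \right)},-510 \right)} + 1091 O{\left(5,9 \right)} = 2 \left(-510\right) \frac{1}{-545 + \left(9 + 12\right)} + 1091 \left(-12\right) = 2 \left(-510\right) \frac{1}{-545 + 21} - 13092 = 2 \left(-510\right) \frac{1}{-524} - 13092 = 2 \left(-510\right) \left(- \frac{1}{524}\right) - 13092 = \frac{255}{131} - 13092 = - \frac{1714797}{131}$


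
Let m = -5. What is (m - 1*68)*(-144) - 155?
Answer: 10357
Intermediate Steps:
(m - 1*68)*(-144) - 155 = (-5 - 1*68)*(-144) - 155 = (-5 - 68)*(-144) - 155 = -73*(-144) - 155 = 10512 - 155 = 10357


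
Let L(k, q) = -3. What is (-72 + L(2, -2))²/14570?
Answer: 1125/2914 ≈ 0.38607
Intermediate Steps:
(-72 + L(2, -2))²/14570 = (-72 - 3)²/14570 = (-75)²*(1/14570) = 5625*(1/14570) = 1125/2914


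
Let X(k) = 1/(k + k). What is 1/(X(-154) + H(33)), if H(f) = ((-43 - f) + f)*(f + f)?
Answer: -308/874105 ≈ -0.00035236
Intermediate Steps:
H(f) = -86*f
X(k) = 1/(2*k)
1/(X(-154) + H(33)) = 1/((½)/(-154) - 86*33) = 1/((½)*(-1/154) - 2838) = 1/(-1/308 - 2838) = 1/(-874105/308) = -308/874105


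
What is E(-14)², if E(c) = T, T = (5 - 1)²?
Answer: 256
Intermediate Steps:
T = 16 (T = 4² = 16)
E(c) = 16
E(-14)² = 16² = 256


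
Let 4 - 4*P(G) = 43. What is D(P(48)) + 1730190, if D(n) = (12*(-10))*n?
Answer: 1731360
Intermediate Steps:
P(G) = -39/4 (P(G) = 1 - ¼*43 = 1 - 43/4 = -39/4)
D(n) = -120*n
D(P(48)) + 1730190 = -120*(-39/4) + 1730190 = 1170 + 1730190 = 1731360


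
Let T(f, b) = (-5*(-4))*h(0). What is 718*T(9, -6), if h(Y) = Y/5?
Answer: 0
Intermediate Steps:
h(Y) = Y/5 (h(Y) = Y*(⅕) = Y/5)
T(f, b) = 0 (T(f, b) = (-5*(-4))*((⅕)*0) = 20*0 = 0)
718*T(9, -6) = 718*0 = 0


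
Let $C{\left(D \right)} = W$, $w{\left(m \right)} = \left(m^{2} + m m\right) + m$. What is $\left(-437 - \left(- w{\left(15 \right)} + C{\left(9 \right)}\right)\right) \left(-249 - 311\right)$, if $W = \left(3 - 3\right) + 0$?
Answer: $-15680$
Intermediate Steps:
$w{\left(m \right)} = m + 2 m^{2}$ ($w{\left(m \right)} = \left(m^{2} + m^{2}\right) + m = 2 m^{2} + m = m + 2 m^{2}$)
$W = 0$ ($W = 0 + 0 = 0$)
$C{\left(D \right)} = 0$
$\left(-437 - \left(- w{\left(15 \right)} + C{\left(9 \right)}\right)\right) \left(-249 - 311\right) = \left(-437 + \left(15 \left(1 + 2 \cdot 15\right) - 0\right)\right) \left(-249 - 311\right) = \left(-437 + \left(15 \left(1 + 30\right) + 0\right)\right) \left(-560\right) = \left(-437 + \left(15 \cdot 31 + 0\right)\right) \left(-560\right) = \left(-437 + \left(465 + 0\right)\right) \left(-560\right) = \left(-437 + 465\right) \left(-560\right) = 28 \left(-560\right) = -15680$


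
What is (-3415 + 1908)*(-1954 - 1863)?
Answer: 5752219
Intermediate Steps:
(-3415 + 1908)*(-1954 - 1863) = -1507*(-3817) = 5752219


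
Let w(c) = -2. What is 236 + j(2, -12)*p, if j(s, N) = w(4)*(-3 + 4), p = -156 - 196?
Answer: 940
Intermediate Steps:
p = -352
j(s, N) = -2 (j(s, N) = -2*(-3 + 4) = -2*1 = -2)
236 + j(2, -12)*p = 236 - 2*(-352) = 236 + 704 = 940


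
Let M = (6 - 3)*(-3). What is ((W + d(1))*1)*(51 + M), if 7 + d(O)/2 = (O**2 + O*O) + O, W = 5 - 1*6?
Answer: -378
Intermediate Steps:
W = -1 (W = 5 - 6 = -1)
d(O) = -14 + 2*O + 4*O**2 (d(O) = -14 + 2*((O**2 + O*O) + O) = -14 + 2*((O**2 + O**2) + O) = -14 + 2*(2*O**2 + O) = -14 + 2*(O + 2*O**2) = -14 + (2*O + 4*O**2) = -14 + 2*O + 4*O**2)
M = -9 (M = 3*(-3) = -9)
((W + d(1))*1)*(51 + M) = ((-1 + (-14 + 2*1 + 4*1**2))*1)*(51 - 9) = ((-1 + (-14 + 2 + 4*1))*1)*42 = ((-1 + (-14 + 2 + 4))*1)*42 = ((-1 - 8)*1)*42 = -9*1*42 = -9*42 = -378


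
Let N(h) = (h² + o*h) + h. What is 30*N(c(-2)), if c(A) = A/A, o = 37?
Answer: 1170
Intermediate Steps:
c(A) = 1
N(h) = h² + 38*h (N(h) = (h² + 37*h) + h = h² + 38*h)
30*N(c(-2)) = 30*(1*(38 + 1)) = 30*(1*39) = 30*39 = 1170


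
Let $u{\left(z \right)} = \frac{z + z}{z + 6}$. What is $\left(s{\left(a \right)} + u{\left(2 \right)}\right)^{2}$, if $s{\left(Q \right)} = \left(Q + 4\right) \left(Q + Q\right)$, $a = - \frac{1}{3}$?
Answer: $\frac{1225}{324} \approx 3.7809$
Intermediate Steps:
$u{\left(z \right)} = \frac{2 z}{6 + z}$
$a = - \frac{1}{3}$ ($a = \left(-1\right) \frac{1}{3} = - \frac{1}{3} \approx -0.33333$)
$s{\left(Q \right)} = 2 Q \left(4 + Q\right)$ ($s{\left(Q \right)} = \left(4 + Q\right) 2 Q = 2 Q \left(4 + Q\right)$)
$\left(s{\left(a \right)} + u{\left(2 \right)}\right)^{2} = \left(2 \left(- \frac{1}{3}\right) \left(4 - \frac{1}{3}\right) + 2 \cdot 2 \frac{1}{6 + 2}\right)^{2} = \left(2 \left(- \frac{1}{3}\right) \frac{11}{3} + 2 \cdot 2 \cdot \frac{1}{8}\right)^{2} = \left(- \frac{22}{9} + 2 \cdot 2 \cdot \frac{1}{8}\right)^{2} = \left(- \frac{22}{9} + \frac{1}{2}\right)^{2} = \left(- \frac{35}{18}\right)^{2} = \frac{1225}{324}$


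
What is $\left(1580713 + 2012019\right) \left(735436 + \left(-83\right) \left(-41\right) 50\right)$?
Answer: $3253527800952$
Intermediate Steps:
$\left(1580713 + 2012019\right) \left(735436 + \left(-83\right) \left(-41\right) 50\right) = 3592732 \left(735436 + 3403 \cdot 50\right) = 3592732 \left(735436 + 170150\right) = 3592732 \cdot 905586 = 3253527800952$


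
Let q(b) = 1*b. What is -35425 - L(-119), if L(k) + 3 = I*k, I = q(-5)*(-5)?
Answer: -32447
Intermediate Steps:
q(b) = b
I = 25 (I = -5*(-5) = 25)
L(k) = -3 + 25*k
-35425 - L(-119) = -35425 - (-3 + 25*(-119)) = -35425 - (-3 - 2975) = -35425 - 1*(-2978) = -35425 + 2978 = -32447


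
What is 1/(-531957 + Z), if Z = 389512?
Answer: -1/142445 ≈ -7.0203e-6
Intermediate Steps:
1/(-531957 + Z) = 1/(-531957 + 389512) = 1/(-142445) = -1/142445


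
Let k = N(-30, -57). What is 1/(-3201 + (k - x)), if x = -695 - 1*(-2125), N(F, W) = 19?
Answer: -1/4612 ≈ -0.00021683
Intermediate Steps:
k = 19
x = 1430 (x = -695 + 2125 = 1430)
1/(-3201 + (k - x)) = 1/(-3201 + (19 - 1*1430)) = 1/(-3201 + (19 - 1430)) = 1/(-3201 - 1411) = 1/(-4612) = -1/4612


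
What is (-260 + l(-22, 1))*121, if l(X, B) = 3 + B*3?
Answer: -30734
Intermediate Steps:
l(X, B) = 3 + 3*B
(-260 + l(-22, 1))*121 = (-260 + (3 + 3*1))*121 = (-260 + (3 + 3))*121 = (-260 + 6)*121 = -254*121 = -30734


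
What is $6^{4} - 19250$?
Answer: $-17954$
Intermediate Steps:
$6^{4} - 19250 = 1296 - 19250 = -17954$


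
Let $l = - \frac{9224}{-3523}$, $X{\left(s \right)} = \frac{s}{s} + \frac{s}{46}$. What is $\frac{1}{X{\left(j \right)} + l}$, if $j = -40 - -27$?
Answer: $\frac{162058}{540563} \approx 0.29979$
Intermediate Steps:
$j = -13$ ($j = -40 + 27 = -13$)
$X{\left(s \right)} = 1 + \frac{s}{46}$ ($X{\left(s \right)} = 1 + s \frac{1}{46} = 1 + \frac{s}{46}$)
$l = \frac{9224}{3523}$ ($l = \left(-9224\right) \left(- \frac{1}{3523}\right) = \frac{9224}{3523} \approx 2.6182$)
$\frac{1}{X{\left(j \right)} + l} = \frac{1}{\left(1 + \frac{1}{46} \left(-13\right)\right) + \frac{9224}{3523}} = \frac{1}{\left(1 - \frac{13}{46}\right) + \frac{9224}{3523}} = \frac{1}{\frac{33}{46} + \frac{9224}{3523}} = \frac{1}{\frac{540563}{162058}} = \frac{162058}{540563}$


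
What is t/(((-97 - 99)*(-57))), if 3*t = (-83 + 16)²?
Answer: 4489/33516 ≈ 0.13394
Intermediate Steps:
t = 4489/3 (t = (-83 + 16)²/3 = (⅓)*(-67)² = (⅓)*4489 = 4489/3 ≈ 1496.3)
t/(((-97 - 99)*(-57))) = 4489/(3*(((-97 - 99)*(-57)))) = 4489/(3*((-196*(-57)))) = (4489/3)/11172 = (4489/3)*(1/11172) = 4489/33516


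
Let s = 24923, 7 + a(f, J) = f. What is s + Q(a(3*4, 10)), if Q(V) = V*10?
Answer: 24973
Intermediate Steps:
a(f, J) = -7 + f
Q(V) = 10*V
s + Q(a(3*4, 10)) = 24923 + 10*(-7 + 3*4) = 24923 + 10*(-7 + 12) = 24923 + 10*5 = 24923 + 50 = 24973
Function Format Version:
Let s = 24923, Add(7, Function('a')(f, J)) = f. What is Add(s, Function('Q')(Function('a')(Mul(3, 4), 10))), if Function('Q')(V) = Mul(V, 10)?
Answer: 24973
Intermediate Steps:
Function('a')(f, J) = Add(-7, f)
Function('Q')(V) = Mul(10, V)
Add(s, Function('Q')(Function('a')(Mul(3, 4), 10))) = Add(24923, Mul(10, Add(-7, Mul(3, 4)))) = Add(24923, Mul(10, Add(-7, 12))) = Add(24923, Mul(10, 5)) = Add(24923, 50) = 24973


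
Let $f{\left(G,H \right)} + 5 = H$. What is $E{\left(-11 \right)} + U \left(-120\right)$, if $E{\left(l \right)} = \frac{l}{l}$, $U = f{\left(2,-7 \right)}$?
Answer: $1441$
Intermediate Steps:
$f{\left(G,H \right)} = -5 + H$
$U = -12$ ($U = -5 - 7 = -12$)
$E{\left(l \right)} = 1$
$E{\left(-11 \right)} + U \left(-120\right) = 1 - -1440 = 1 + 1440 = 1441$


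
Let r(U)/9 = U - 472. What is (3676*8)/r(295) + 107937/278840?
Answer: -8028183079/444192120 ≈ -18.074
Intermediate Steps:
r(U) = -4248 + 9*U (r(U) = 9*(U - 472) = 9*(-472 + U) = -4248 + 9*U)
(3676*8)/r(295) + 107937/278840 = (3676*8)/(-4248 + 9*295) + 107937/278840 = 29408/(-4248 + 2655) + 107937*(1/278840) = 29408/(-1593) + 107937/278840 = 29408*(-1/1593) + 107937/278840 = -29408/1593 + 107937/278840 = -8028183079/444192120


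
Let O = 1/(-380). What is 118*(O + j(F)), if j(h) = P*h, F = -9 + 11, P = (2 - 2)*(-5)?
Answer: -59/190 ≈ -0.31053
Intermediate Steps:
P = 0 (P = 0*(-5) = 0)
F = 2
O = -1/380 (O = 1*(-1/380) = -1/380 ≈ -0.0026316)
j(h) = 0 (j(h) = 0*h = 0)
118*(O + j(F)) = 118*(-1/380 + 0) = 118*(-1/380) = -59/190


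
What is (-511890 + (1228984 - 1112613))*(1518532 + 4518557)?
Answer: -2387783404191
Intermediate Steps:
(-511890 + (1228984 - 1112613))*(1518532 + 4518557) = (-511890 + 116371)*6037089 = -395519*6037089 = -2387783404191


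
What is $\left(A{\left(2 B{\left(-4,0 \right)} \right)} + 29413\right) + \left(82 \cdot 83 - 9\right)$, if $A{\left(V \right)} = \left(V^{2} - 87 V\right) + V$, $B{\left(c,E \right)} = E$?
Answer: $36210$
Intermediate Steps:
$A{\left(V \right)} = V^{2} - 86 V$
$\left(A{\left(2 B{\left(-4,0 \right)} \right)} + 29413\right) + \left(82 \cdot 83 - 9\right) = \left(2 \cdot 0 \left(-86 + 2 \cdot 0\right) + 29413\right) + \left(82 \cdot 83 - 9\right) = \left(0 \left(-86 + 0\right) + 29413\right) + \left(6806 - 9\right) = \left(0 \left(-86\right) + 29413\right) + 6797 = \left(0 + 29413\right) + 6797 = 29413 + 6797 = 36210$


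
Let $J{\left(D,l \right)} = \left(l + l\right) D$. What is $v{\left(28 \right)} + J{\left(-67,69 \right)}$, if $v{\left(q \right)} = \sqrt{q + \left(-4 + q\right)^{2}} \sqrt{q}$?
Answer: $-9246 + 4 \sqrt{1057} \approx -9116.0$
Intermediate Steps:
$J{\left(D,l \right)} = 2 D l$ ($J{\left(D,l \right)} = 2 l D = 2 D l$)
$v{\left(q \right)} = \sqrt{q} \sqrt{q + \left(-4 + q\right)^{2}}$
$v{\left(28 \right)} + J{\left(-67,69 \right)} = \sqrt{28} \sqrt{28 + \left(-4 + 28\right)^{2}} + 2 \left(-67\right) 69 = 2 \sqrt{7} \sqrt{28 + 24^{2}} - 9246 = 2 \sqrt{7} \sqrt{28 + 576} - 9246 = 2 \sqrt{7} \sqrt{604} - 9246 = 2 \sqrt{7} \cdot 2 \sqrt{151} - 9246 = 4 \sqrt{1057} - 9246 = -9246 + 4 \sqrt{1057}$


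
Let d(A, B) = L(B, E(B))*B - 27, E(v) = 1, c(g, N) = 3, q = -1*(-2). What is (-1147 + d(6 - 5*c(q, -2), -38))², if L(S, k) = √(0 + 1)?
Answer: 1468944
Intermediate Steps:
q = 2
L(S, k) = 1 (L(S, k) = √1 = 1)
d(A, B) = -27 + B (d(A, B) = 1*B - 27 = B - 27 = -27 + B)
(-1147 + d(6 - 5*c(q, -2), -38))² = (-1147 + (-27 - 38))² = (-1147 - 65)² = (-1212)² = 1468944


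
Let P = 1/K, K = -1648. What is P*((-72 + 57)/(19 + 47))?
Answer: 5/36256 ≈ 0.00013791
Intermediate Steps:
P = -1/1648 (P = 1/(-1648) = -1/1648 ≈ -0.00060680)
P*((-72 + 57)/(19 + 47)) = -(-72 + 57)/(1648*(19 + 47)) = -(-15)/(1648*66) = -1/1648*(-5/22) = 5/36256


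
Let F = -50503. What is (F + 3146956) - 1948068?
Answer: 1148385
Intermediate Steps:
(F + 3146956) - 1948068 = (-50503 + 3146956) - 1948068 = 3096453 - 1948068 = 1148385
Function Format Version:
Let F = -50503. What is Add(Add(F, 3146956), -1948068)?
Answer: 1148385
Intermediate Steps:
Add(Add(F, 3146956), -1948068) = Add(Add(-50503, 3146956), -1948068) = Add(3096453, -1948068) = 1148385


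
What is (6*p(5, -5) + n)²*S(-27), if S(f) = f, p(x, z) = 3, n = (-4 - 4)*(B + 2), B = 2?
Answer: -5292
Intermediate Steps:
n = -32 (n = (-4 - 4)*(2 + 2) = -8*4 = -32)
(6*p(5, -5) + n)²*S(-27) = (6*3 - 32)²*(-27) = (18 - 32)²*(-27) = (-14)²*(-27) = 196*(-27) = -5292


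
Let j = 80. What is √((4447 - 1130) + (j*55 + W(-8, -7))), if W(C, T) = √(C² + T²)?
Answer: √(7717 + √113) ≈ 87.907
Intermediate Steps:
√((4447 - 1130) + (j*55 + W(-8, -7))) = √((4447 - 1130) + (80*55 + √((-8)² + (-7)²))) = √(3317 + (4400 + √(64 + 49))) = √(3317 + (4400 + √113)) = √(7717 + √113)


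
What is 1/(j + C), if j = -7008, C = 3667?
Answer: -1/3341 ≈ -0.00029931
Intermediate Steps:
1/(j + C) = 1/(-7008 + 3667) = 1/(-3341) = -1/3341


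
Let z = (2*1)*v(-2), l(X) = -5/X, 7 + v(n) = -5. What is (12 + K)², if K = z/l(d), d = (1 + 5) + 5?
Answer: 104976/25 ≈ 4199.0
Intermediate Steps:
v(n) = -12 (v(n) = -7 - 5 = -12)
d = 11 (d = 6 + 5 = 11)
z = -24 (z = (2*1)*(-12) = 2*(-12) = -24)
K = 264/5 (K = -24/((-5/11)) = -24/((-5*1/11)) = -24/(-5/11) = -24*(-11/5) = 264/5 ≈ 52.800)
(12 + K)² = (12 + 264/5)² = (324/5)² = 104976/25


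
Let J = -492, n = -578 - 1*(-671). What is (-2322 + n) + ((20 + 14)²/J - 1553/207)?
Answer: -19001137/8487 ≈ -2238.9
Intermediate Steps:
n = 93 (n = -578 + 671 = 93)
(-2322 + n) + ((20 + 14)²/J - 1553/207) = (-2322 + 93) + ((20 + 14)²/(-492) - 1553/207) = -2229 + (34²*(-1/492) - 1553*1/207) = -2229 + (1156*(-1/492) - 1553/207) = -2229 + (-289/123 - 1553/207) = -2229 - 83614/8487 = -19001137/8487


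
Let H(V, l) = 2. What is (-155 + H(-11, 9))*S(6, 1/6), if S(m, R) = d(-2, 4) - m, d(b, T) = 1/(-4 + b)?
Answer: 1887/2 ≈ 943.50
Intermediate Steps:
S(m, R) = -⅙ - m (S(m, R) = 1/(-4 - 2) - m = 1/(-6) - m = -⅙ - m)
(-155 + H(-11, 9))*S(6, 1/6) = (-155 + 2)*(-⅙ - 1*6) = -153*(-⅙ - 6) = -153*(-37/6) = 1887/2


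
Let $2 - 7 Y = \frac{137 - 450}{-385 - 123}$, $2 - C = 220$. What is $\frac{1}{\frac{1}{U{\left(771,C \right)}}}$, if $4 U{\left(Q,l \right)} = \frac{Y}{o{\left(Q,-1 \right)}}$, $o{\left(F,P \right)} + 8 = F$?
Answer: $\frac{703}{10852912} \approx 6.4775 \cdot 10^{-5}$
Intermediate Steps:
$C = -218$ ($C = 2 - 220 = -218$)
$o{\left(F,P \right)} = -8 + F$
$Y = \frac{703}{3556}$ ($Y = \frac{2}{7} - \frac{\left(137 - 450\right) \frac{1}{-385 - 123}}{7} = \frac{2}{7} - \frac{\left(-313\right) \frac{1}{-508}}{7} = \frac{2}{7} - \frac{\left(-313\right) \left(- \frac{1}{508}\right)}{7} = \frac{2}{7} - \frac{313}{3556} = \frac{703}{3556} \approx 0.19769$)
$U{\left(Q,l \right)} = \frac{703}{14224 \left(-8 + Q\right)}$ ($U{\left(Q,l \right)} = \frac{\frac{703}{3556} \frac{1}{-8 + Q}}{4} = \frac{703}{14224 \left(-8 + Q\right)}$)
$\frac{1}{\frac{1}{U{\left(771,C \right)}}} = \frac{1}{\frac{1}{\frac{703}{14224} \frac{1}{-8 + 771}}} = \frac{1}{\frac{1}{\frac{703}{14224} \cdot \frac{1}{763}}} = \frac{1}{\frac{1}{\frac{703}{10852912}}} = \frac{1}{\frac{10852912}{703}} = \frac{703}{10852912}$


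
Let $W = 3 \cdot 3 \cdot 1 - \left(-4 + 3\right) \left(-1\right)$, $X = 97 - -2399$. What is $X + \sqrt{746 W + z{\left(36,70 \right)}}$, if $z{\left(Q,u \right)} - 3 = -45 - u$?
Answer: $2496 + 4 \sqrt{366} \approx 2572.5$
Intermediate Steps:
$z{\left(Q,u \right)} = -42 - u$ ($z{\left(Q,u \right)} = 3 - \left(45 + u\right) = -42 - u$)
$X = 2496$ ($X = 97 + 2399 = 2496$)
$W = 8$ ($W = 9 \cdot 1 - \left(-1\right) \left(-1\right) = 9 - 1 = 8$)
$X + \sqrt{746 W + z{\left(36,70 \right)}} = 2496 + \sqrt{746 \cdot 8 - 112} = 2496 + \sqrt{5968 - 112} = 2496 + \sqrt{5856} = 2496 + 4 \sqrt{366}$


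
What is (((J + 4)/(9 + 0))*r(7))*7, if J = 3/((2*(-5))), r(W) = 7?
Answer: 1813/90 ≈ 20.144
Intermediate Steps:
J = -3/10 (J = 3/(-10) = 3*(-1/10) = -3/10 ≈ -0.30000)
(((J + 4)/(9 + 0))*r(7))*7 = (((-3/10 + 4)/(9 + 0))*7)*7 = (((37/10)/9)*7)*7 = (((37/10)*(1/9))*7)*7 = ((37/90)*7)*7 = (259/90)*7 = 1813/90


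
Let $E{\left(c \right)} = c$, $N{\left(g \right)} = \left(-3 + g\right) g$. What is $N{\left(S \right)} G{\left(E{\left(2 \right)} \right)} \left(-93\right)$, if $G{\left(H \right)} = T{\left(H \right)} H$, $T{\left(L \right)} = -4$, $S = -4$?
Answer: $20832$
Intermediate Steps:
$N{\left(g \right)} = g \left(-3 + g\right)$
$G{\left(H \right)} = - 4 H$
$N{\left(S \right)} G{\left(E{\left(2 \right)} \right)} \left(-93\right) = - 4 \left(-3 - 4\right) \left(\left(-4\right) 2\right) \left(-93\right) = \left(-4\right) \left(-7\right) \left(-8\right) \left(-93\right) = 28 \left(-8\right) \left(-93\right) = \left(-224\right) \left(-93\right) = 20832$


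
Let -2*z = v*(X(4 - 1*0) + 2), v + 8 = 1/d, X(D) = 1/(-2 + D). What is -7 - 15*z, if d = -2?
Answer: -1331/8 ≈ -166.38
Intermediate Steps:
v = -17/2 (v = -8 + 1/(-2) = -8 - ½ = -17/2 ≈ -8.5000)
z = 85/8 (z = -(-17)*(1/(-2 + (4 - 1*0)) + 2)/4 = -(-17)*(1/(-2 + (4 + 0)) + 2)/4 = -(-17)*(1/(-2 + 4) + 2)/4 = -(-17)*(1/2 + 2)/4 = -(-17)*(½ + 2)/4 = -(-17)*5/(4*2) = -½*(-85/4) = 85/8 ≈ 10.625)
-7 - 15*z = -7 - 15*85/8 = -7 - 1275/8 = -1331/8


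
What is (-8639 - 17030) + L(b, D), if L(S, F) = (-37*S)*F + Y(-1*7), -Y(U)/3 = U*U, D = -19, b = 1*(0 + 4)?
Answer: -23004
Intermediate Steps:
b = 4 (b = 1*4 = 4)
Y(U) = -3*U² (Y(U) = -3*U*U = -3*U²)
L(S, F) = -147 - 37*F*S (L(S, F) = (-37*S)*F - 3*(-1*7)² = -37*F*S - 3*(-7)² = -37*F*S - 3*49 = -37*F*S - 147 = -147 - 37*F*S)
(-8639 - 17030) + L(b, D) = (-8639 - 17030) + (-147 - 37*(-19)*4) = -25669 + (-147 + 2812) = -25669 + 2665 = -23004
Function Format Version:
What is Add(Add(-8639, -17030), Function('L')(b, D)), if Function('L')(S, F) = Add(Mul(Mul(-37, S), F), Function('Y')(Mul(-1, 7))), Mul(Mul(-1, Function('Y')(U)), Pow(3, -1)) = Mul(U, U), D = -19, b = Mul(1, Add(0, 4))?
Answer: -23004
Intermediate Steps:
b = 4 (b = Mul(1, 4) = 4)
Function('Y')(U) = Mul(-3, Pow(U, 2)) (Function('Y')(U) = Mul(-3, Mul(U, U)) = Mul(-3, Pow(U, 2)))
Function('L')(S, F) = Add(-147, Mul(-37, F, S)) (Function('L')(S, F) = Add(Mul(Mul(-37, S), F), Mul(-3, Pow(Mul(-1, 7), 2))) = Add(Mul(-37, F, S), Mul(-3, Pow(-7, 2))) = Add(Mul(-37, F, S), Mul(-3, 49)) = Add(Mul(-37, F, S), -147) = Add(-147, Mul(-37, F, S)))
Add(Add(-8639, -17030), Function('L')(b, D)) = Add(Add(-8639, -17030), Add(-147, Mul(-37, -19, 4))) = Add(-25669, Add(-147, 2812)) = Add(-25669, 2665) = -23004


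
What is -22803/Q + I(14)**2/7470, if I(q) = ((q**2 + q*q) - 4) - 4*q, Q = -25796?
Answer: 18154679/1160820 ≈ 15.640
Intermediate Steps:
I(q) = -4 - 4*q + 2*q**2 (I(q) = ((q**2 + q**2) - 4) - 4*q = (2*q**2 - 4) - 4*q = (-4 + 2*q**2) - 4*q = -4 - 4*q + 2*q**2)
-22803/Q + I(14)**2/7470 = -22803/(-25796) + (-4 - 4*14 + 2*14**2)**2/7470 = -22803*(-1/25796) + (-4 - 56 + 2*196)**2*(1/7470) = 22803/25796 + (-4 - 56 + 392)**2*(1/7470) = 22803/25796 + 332**2*(1/7470) = 22803/25796 + 110224*(1/7470) = 22803/25796 + 664/45 = 18154679/1160820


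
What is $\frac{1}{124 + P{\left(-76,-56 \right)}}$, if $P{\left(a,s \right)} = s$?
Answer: $\frac{1}{68} \approx 0.014706$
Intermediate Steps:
$\frac{1}{124 + P{\left(-76,-56 \right)}} = \frac{1}{124 - 56} = \frac{1}{68}$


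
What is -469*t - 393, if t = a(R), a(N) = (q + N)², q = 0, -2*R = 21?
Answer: -208401/4 ≈ -52100.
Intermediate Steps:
R = -21/2 (R = -½*21 = -21/2 ≈ -10.500)
a(N) = N² (a(N) = (0 + N)² = N²)
t = 441/4 (t = (-21/2)² = 441/4 ≈ 110.25)
-469*t - 393 = -469*441/4 - 393 = -206829/4 - 393 = -208401/4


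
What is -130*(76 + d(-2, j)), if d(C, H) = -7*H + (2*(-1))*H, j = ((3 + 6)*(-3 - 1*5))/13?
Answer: -16360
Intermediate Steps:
j = -72/13 (j = (9*(-3 - 5))*(1/13) = (9*(-8))*(1/13) = -72*1/13 = -72/13 ≈ -5.5385)
d(C, H) = -9*H (d(C, H) = -7*H - 2*H = -9*H)
-130*(76 + d(-2, j)) = -130*(76 - 9*(-72/13)) = -130*(76 + 648/13) = -130*1636/13 = -16360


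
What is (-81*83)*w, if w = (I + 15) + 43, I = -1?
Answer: -383211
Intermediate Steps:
w = 57 (w = (-1 + 15) + 43 = 14 + 43 = 57)
(-81*83)*w = -81*83*57 = -6723*57 = -383211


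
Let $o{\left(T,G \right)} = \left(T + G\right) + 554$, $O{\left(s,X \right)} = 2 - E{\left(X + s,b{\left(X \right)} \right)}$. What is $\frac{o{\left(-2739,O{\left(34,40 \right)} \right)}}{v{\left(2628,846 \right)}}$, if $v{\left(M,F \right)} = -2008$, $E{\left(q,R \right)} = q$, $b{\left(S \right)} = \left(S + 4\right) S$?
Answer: $\frac{2257}{2008} \approx 1.124$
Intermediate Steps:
$b{\left(S \right)} = S \left(4 + S\right)$ ($b{\left(S \right)} = \left(4 + S\right) S = S \left(4 + S\right)$)
$O{\left(s,X \right)} = 2 - X - s$ ($O{\left(s,X \right)} = 2 - \left(X + s\right) = 2 - X - s$)
$o{\left(T,G \right)} = 554 + G + T$ ($o{\left(T,G \right)} = \left(G + T\right) + 554 = 554 + G + T$)
$\frac{o{\left(-2739,O{\left(34,40 \right)} \right)}}{v{\left(2628,846 \right)}} = \frac{554 - 72 - 2739}{-2008} = \left(554 - 72 - 2739\right) \left(- \frac{1}{2008}\right) = \left(-2257\right) \left(- \frac{1}{2008}\right) = \frac{2257}{2008}$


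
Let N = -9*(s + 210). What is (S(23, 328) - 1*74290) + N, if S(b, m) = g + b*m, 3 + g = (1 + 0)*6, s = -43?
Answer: -68246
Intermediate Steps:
g = 3 (g = -3 + (1 + 0)*6 = -3 + 1*6 = -3 + 6 = 3)
S(b, m) = 3 + b*m
N = -1503 (N = -9*(-43 + 210) = -9*167 = -1503)
(S(23, 328) - 1*74290) + N = ((3 + 23*328) - 1*74290) - 1503 = ((3 + 7544) - 74290) - 1503 = (7547 - 74290) - 1503 = -66743 - 1503 = -68246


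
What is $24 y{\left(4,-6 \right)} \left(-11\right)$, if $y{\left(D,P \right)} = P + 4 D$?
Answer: $-2640$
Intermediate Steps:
$24 y{\left(4,-6 \right)} \left(-11\right) = 24 \left(-6 + 4 \cdot 4\right) \left(-11\right) = 24 \left(-6 + 16\right) \left(-11\right) = 24 \cdot 10 \left(-11\right) = 240 \left(-11\right) = -2640$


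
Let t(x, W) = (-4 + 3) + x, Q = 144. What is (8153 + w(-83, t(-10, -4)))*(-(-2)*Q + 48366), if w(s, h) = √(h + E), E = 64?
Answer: 396676062 + 48654*√53 ≈ 3.9703e+8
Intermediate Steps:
t(x, W) = -1 + x
w(s, h) = √(64 + h) (w(s, h) = √(h + 64) = √(64 + h))
(8153 + w(-83, t(-10, -4)))*(-(-2)*Q + 48366) = (8153 + √(64 + (-1 - 10)))*(-(-2)*144 + 48366) = (8153 + √(64 - 11))*(-2*(-144) + 48366) = (8153 + √53)*(288 + 48366) = (8153 + √53)*48654 = 396676062 + 48654*√53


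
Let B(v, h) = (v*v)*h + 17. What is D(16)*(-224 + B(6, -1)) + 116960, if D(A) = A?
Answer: 113072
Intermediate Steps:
B(v, h) = 17 + h*v² (B(v, h) = v²*h + 17 = h*v² + 17 = 17 + h*v²)
D(16)*(-224 + B(6, -1)) + 116960 = 16*(-224 + (17 - 1*6²)) + 116960 = 16*(-224 + (17 - 1*36)) + 116960 = 16*(-224 + (17 - 36)) + 116960 = 16*(-224 - 19) + 116960 = 16*(-243) + 116960 = -3888 + 116960 = 113072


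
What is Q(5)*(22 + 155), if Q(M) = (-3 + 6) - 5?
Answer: -354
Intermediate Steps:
Q(M) = -2 (Q(M) = 3 - 5 = -2)
Q(5)*(22 + 155) = -2*(22 + 155) = -2*177 = -354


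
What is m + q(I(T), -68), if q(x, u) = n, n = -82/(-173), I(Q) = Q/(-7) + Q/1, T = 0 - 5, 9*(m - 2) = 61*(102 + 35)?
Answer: 1449613/1557 ≈ 931.03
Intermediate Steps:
m = 8375/9 (m = 2 + (61*(102 + 35))/9 = 2 + (61*137)/9 = 2 + (1/9)*8357 = 2 + 8357/9 = 8375/9 ≈ 930.56)
T = -5
I(Q) = 6*Q/7 (I(Q) = Q*(-1/7) + Q*1 = -Q/7 + Q = 6*Q/7)
n = 82/173 (n = -82*(-1/173) = 82/173 ≈ 0.47399)
q(x, u) = 82/173
m + q(I(T), -68) = 8375/9 + 82/173 = 1449613/1557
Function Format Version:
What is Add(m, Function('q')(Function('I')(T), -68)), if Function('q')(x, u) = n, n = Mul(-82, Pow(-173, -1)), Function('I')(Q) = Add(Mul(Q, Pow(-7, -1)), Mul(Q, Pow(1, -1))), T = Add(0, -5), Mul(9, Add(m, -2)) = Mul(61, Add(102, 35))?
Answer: Rational(1449613, 1557) ≈ 931.03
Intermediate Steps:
m = Rational(8375, 9) (m = Add(2, Mul(Rational(1, 9), Mul(61, Add(102, 35)))) = Add(2, Mul(Rational(1, 9), Mul(61, 137))) = Add(2, Mul(Rational(1, 9), 8357)) = Add(2, Rational(8357, 9)) = Rational(8375, 9) ≈ 930.56)
T = -5
Function('I')(Q) = Mul(Rational(6, 7), Q) (Function('I')(Q) = Add(Mul(Q, Rational(-1, 7)), Mul(Q, 1)) = Add(Mul(Rational(-1, 7), Q), Q) = Mul(Rational(6, 7), Q))
n = Rational(82, 173) (n = Mul(-82, Rational(-1, 173)) = Rational(82, 173) ≈ 0.47399)
Function('q')(x, u) = Rational(82, 173)
Add(m, Function('q')(Function('I')(T), -68)) = Add(Rational(8375, 9), Rational(82, 173)) = Rational(1449613, 1557)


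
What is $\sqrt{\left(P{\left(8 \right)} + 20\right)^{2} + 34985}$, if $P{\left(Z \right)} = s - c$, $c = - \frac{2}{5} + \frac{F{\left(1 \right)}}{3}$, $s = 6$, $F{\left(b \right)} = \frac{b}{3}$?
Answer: $\frac{\sqrt{72244114}}{45} \approx 188.88$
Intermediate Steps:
$F{\left(b \right)} = \frac{b}{3}$ ($F{\left(b \right)} = b \frac{1}{3} = \frac{b}{3}$)
$c = - \frac{13}{45}$ ($c = - \frac{2}{5} + \frac{\frac{1}{3} \cdot 1}{3} = \left(-2\right) \frac{1}{5} + \frac{1}{3} \cdot \frac{1}{3} = - \frac{2}{5} + \frac{1}{9} = - \frac{13}{45} \approx -0.28889$)
$P{\left(Z \right)} = \frac{283}{45}$ ($P{\left(Z \right)} = 6 - - \frac{13}{45} = 6 + \frac{13}{45} = \frac{283}{45}$)
$\sqrt{\left(P{\left(8 \right)} + 20\right)^{2} + 34985} = \sqrt{\left(\frac{283}{45} + 20\right)^{2} + 34985} = \sqrt{\left(\frac{1183}{45}\right)^{2} + 34985} = \sqrt{\frac{1399489}{2025} + 34985} = \sqrt{\frac{72244114}{2025}} = \frac{\sqrt{72244114}}{45}$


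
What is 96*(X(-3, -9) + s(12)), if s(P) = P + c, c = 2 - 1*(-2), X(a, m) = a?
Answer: 1248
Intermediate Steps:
c = 4 (c = 2 + 2 = 4)
s(P) = 4 + P (s(P) = P + 4 = 4 + P)
96*(X(-3, -9) + s(12)) = 96*(-3 + (4 + 12)) = 96*(-3 + 16) = 96*13 = 1248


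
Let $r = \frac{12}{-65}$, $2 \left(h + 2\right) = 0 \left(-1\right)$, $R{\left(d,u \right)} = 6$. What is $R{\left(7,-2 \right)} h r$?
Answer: $\frac{144}{65} \approx 2.2154$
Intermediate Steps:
$h = -2$ ($h = -2 + \frac{0 \left(-1\right)}{2} = -2 + \frac{1}{2} \cdot 0 = -2 + 0 = -2$)
$r = - \frac{12}{65}$ ($r = 12 \left(- \frac{1}{65}\right) = - \frac{12}{65} \approx -0.18462$)
$R{\left(7,-2 \right)} h r = 6 \left(-2\right) \left(- \frac{12}{65}\right) = \left(-12\right) \left(- \frac{12}{65}\right) = \frac{144}{65}$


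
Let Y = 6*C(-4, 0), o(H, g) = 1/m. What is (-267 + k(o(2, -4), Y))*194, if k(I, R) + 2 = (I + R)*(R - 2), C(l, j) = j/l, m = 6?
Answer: -156752/3 ≈ -52251.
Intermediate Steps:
o(H, g) = 1/6
Y = 0 (Y = 6*(0/(-4)) = 6*(0*(-1/4)) = 6*0 = 0)
k(I, R) = -2 + (-2 + R)*(I + R) (k(I, R) = -2 + (I + R)*(R - 2) = -2 + (I + R)*(-2 + R) = -2 + (-2 + R)*(I + R))
(-267 + k(o(2, -4), Y))*194 = (-267 + (-2 + 0**2 - 2*1/6 - 2*0 + (1/6)*0))*194 = (-267 + (-2 + 0 - 1/3 + 0 + 0))*194 = (-267 - 7/3)*194 = -808/3*194 = -156752/3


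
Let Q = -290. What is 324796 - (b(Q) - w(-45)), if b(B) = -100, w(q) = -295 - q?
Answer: 324646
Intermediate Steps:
324796 - (b(Q) - w(-45)) = 324796 - (-100 - (-295 - 1*(-45))) = 324796 - (-100 - (-295 + 45)) = 324796 - (-100 - 1*(-250)) = 324796 - (-100 + 250) = 324796 - 1*150 = 324796 - 150 = 324646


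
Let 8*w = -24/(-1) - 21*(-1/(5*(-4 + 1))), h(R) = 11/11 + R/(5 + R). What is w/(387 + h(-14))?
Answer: 1017/140240 ≈ 0.0072519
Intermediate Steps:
h(R) = 1 + R/(5 + R) (h(R) = 11*(1/11) + R/(5 + R) = 1 + R/(5 + R))
w = 113/40 (w = (-24/(-1) - 21*(-1/(5*(-4 + 1))))/8 = (-24*(-1) - 21/((-5*(-3))))/8 = (24 - 21/15)/8 = (24 - 21*1/15)/8 = (24 - 7/5)/8 = (1/8)*(113/5) = 113/40 ≈ 2.8250)
w/(387 + h(-14)) = (113/40)/(387 + (5 + 2*(-14))/(5 - 14)) = (113/40)/(387 + (5 - 28)/(-9)) = (113/40)/(387 - 1/9*(-23)) = (113/40)/(387 + 23/9) = (113/40)/(3506/9) = (9/3506)*(113/40) = 1017/140240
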